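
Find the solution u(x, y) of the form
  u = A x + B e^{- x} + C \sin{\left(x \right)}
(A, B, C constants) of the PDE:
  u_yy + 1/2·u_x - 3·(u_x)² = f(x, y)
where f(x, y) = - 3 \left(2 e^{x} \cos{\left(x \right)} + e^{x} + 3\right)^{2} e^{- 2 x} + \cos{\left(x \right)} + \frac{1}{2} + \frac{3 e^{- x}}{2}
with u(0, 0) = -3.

Substitute the ansatz u = A x + B e^{- x} + C \sin{\left(x \right)} into the left-hand side.
Derivatives of the ansatz:
  u_yy = 0
  u_x = A - B e^{- x} + C \cos{\left(x \right)}
Term by term:
  u_yy = 0
  1/2·u_x = \frac{A}{2} - \frac{B e^{- x}}{2} + \frac{C \cos{\left(x \right)}}{2}
  -3·(u_x)² = - 3 A^{2} + 6 A B e^{- x} - 6 A C \cos{\left(x \right)} - 3 B^{2} e^{- 2 x} + 6 B C e^{- x} \cos{\left(x \right)} - 3 C^{2} \cos^{2}{\left(x \right)}
So the left-hand side equals
  - 3 A^{2} + 6 A B e^{- x} - 6 A C \cos{\left(x \right)} + \frac{A}{2} - 3 B^{2} e^{- 2 x} + 6 B C e^{- x} \cos{\left(x \right)} - \frac{B e^{- x}}{2} - 3 C^{2} \cos^{2}{\left(x \right)} + \frac{C \cos{\left(x \right)}}{2}
This must equal f(x, y) identically; expanded, f = - 12 \cos^{2}{\left(x \right)} - 11 \cos{\left(x \right)} - \frac{5}{2} - 36 e^{- x} \cos{\left(x \right)} - \frac{33 e^{- x}}{2} - 27 e^{- 2 x}.
Matching coefficients of the independent functions:
  [constant term]:  - 3 A^{2} + \frac{A}{2} = - \frac{5}{2}
  [e^{- x} \cos{\left(x \right)}]:  6 B C = -36
  [e^{- 2 x}]:  - 3 B^{2} = -27
  [e^{- x}]:  6 A B - \frac{B}{2} = - \frac{33}{2}
  [\cos{\left(x \right)}]:  - 6 A C + \frac{C}{2} = -11
  [\cos^{2}{\left(x \right)}]:  - 3 C^{2} = -12
These equations allow (A, B, C) = (- \frac{5}{6}, 3, -2) or (1, -3, 2).
Impose the point condition(s):
  u(0, 0) = -3  ⟹  B = -3
Only A = 1, B = -3, C = 2 satisfies everything.
Hence u(x, y) = x + 2 \sin{\left(x \right)} - 3 e^{- x}.

Answer: u(x, y) = x + 2 \sin{\left(x \right)} - 3 e^{- x}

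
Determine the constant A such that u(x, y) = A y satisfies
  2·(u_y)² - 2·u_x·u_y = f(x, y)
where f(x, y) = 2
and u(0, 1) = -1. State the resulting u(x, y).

Answer: u(x, y) = - y

Derivation:
Substitute the ansatz u = A y into the left-hand side.
Derivatives of the ansatz:
  u_y = A
  u_x = 0
Term by term:
  2·(u_y)² = 2 A^{2}
  -2·u_x·u_y = 0
So the left-hand side equals
  2 A^{2}
This must equal f(x, y) = 2 identically.
Matching coefficients of the independent functions:
  [constant term]:  2 A^{2} = 2
These equations allow (A) = (-1) or (1).
Impose the point condition(s):
  u(0, 1) = -1  ⟹  A = -1
Only A = -1 satisfies everything.
Hence u(x, y) = - y.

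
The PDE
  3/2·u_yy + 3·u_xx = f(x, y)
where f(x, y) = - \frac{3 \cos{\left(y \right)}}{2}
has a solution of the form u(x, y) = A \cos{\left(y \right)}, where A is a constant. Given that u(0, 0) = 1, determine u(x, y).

Answer: u(x, y) = \cos{\left(y \right)}

Derivation:
Substitute the ansatz u = A \cos{\left(y \right)} into the left-hand side.
Derivatives of the ansatz:
  u_yy = - A \cos{\left(y \right)}
  u_xx = 0
Term by term:
  3/2·u_yy = - \frac{3 A \cos{\left(y \right)}}{2}
  3·u_xx = 0
So the left-hand side equals
  - \frac{3 A \cos{\left(y \right)}}{2}
This must equal f(x, y) = - \frac{3 \cos{\left(y \right)}}{2} identically.
Matching coefficients of the independent functions:
  [\cos{\left(y \right)}]:  - \frac{3 A}{2} = - \frac{3}{2}
Solving: A = 1.
Check against the point condition:
  u(0, 0) = 1  ⟹  A = 1  ✓
Hence u(x, y) = \cos{\left(y \right)}.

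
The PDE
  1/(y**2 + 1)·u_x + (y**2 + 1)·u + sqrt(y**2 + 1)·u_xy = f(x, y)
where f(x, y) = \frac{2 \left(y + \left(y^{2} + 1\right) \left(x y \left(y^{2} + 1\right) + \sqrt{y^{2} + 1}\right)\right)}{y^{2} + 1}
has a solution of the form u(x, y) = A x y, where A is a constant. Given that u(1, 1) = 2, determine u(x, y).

Answer: u(x, y) = 2 x y

Derivation:
Substitute the ansatz u = A x y into the left-hand side.
Derivatives of the ansatz:
  u_x = A y
  u_xy = A
Term by term:
  1/(y**2 + 1)·u_x = \frac{A y}{y^{2} + 1}
  (y**2 + 1)·u = A x y^{3} + A x y
  sqrt(y**2 + 1)·u_xy = A \sqrt{y^{2} + 1}
So the left-hand side equals
  A x y^{3} + A x y + \frac{A y}{y^{2} + 1} + A \sqrt{y^{2} + 1}
This must equal f(x, y) identically; expanded, f = 2 x y^{3} + 2 x y + \frac{2 y}{y^{2} + 1} + 2 \sqrt{y^{2} + 1}.
Matching coefficients of the independent functions:
  [x y, x y^{3}, \frac{y}{y^{2} + 1}, \sqrt{y^{2} + 1}]:  A = 2
Solving: A = 2.
Check against the point condition:
  u(1, 1) = 2  ⟹  A = 2  ✓
Hence u(x, y) = 2 x y.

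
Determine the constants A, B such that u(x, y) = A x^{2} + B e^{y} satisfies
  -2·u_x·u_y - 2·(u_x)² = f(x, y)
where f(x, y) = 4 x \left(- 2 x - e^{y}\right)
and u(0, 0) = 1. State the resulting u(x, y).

Answer: u(x, y) = x^{2} + e^{y}

Derivation:
Substitute the ansatz u = A x^{2} + B e^{y} into the left-hand side.
Derivatives of the ansatz:
  u_x = 2 A x
  u_y = B e^{y}
Term by term:
  -2·u_x·u_y = - 4 A B x e^{y}
  -2·(u_x)² = - 8 A^{2} x^{2}
So the left-hand side equals
  - 8 A^{2} x^{2} - 4 A B x e^{y}
This must equal f(x, y) identically; expanded, f = - 8 x^{2} - 4 x e^{y}.
Matching coefficients of the independent functions:
  [x^{2}]:  - 8 A^{2} = -8
  [x e^{y}]:  - 4 A B = -4
These equations allow (A, B) = (-1, -1) or (1, 1).
Impose the point condition(s):
  u(0, 0) = 1  ⟹  B = 1
Only A = 1, B = 1 satisfies everything.
Hence u(x, y) = x^{2} + e^{y}.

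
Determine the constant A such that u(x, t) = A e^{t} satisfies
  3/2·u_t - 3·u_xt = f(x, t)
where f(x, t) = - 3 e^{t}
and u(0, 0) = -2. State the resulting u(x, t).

Answer: u(x, t) = - 2 e^{t}

Derivation:
Substitute the ansatz u = A e^{t} into the left-hand side.
Derivatives of the ansatz:
  u_t = A e^{t}
  u_xt = 0
Term by term:
  3/2·u_t = \frac{3 A e^{t}}{2}
  -3·u_xt = 0
So the left-hand side equals
  \frac{3 A e^{t}}{2}
This must equal f(x, t) = - 3 e^{t} identically.
Matching coefficients of the independent functions:
  [e^{t}]:  \frac{3 A}{2} = -3
Solving: A = -2.
Check against the point condition:
  u(0, 0) = -2  ⟹  A = -2  ✓
Hence u(x, t) = - 2 e^{t}.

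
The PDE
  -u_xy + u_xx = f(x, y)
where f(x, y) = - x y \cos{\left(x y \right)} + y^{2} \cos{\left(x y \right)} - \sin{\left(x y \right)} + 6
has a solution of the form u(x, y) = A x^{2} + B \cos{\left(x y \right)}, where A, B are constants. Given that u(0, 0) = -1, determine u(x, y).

Substitute the ansatz u = A x^{2} + B \cos{\left(x y \right)} into the left-hand side.
Derivatives of the ansatz:
  u_xy = - B x y \cos{\left(x y \right)} - B \sin{\left(x y \right)}
  u_xx = 2 A - B y^{2} \cos{\left(x y \right)}
Term by term:
  -u_xy = B x y \cos{\left(x y \right)} + B \sin{\left(x y \right)}
  u_xx = 2 A - B y^{2} \cos{\left(x y \right)}
So the left-hand side equals
  2 A + B x y \cos{\left(x y \right)} - B y^{2} \cos{\left(x y \right)} + B \sin{\left(x y \right)}
This must equal f(x, y) = - x y \cos{\left(x y \right)} + y^{2} \cos{\left(x y \right)} - \sin{\left(x y \right)} + 6 identically.
Matching coefficients of the independent functions:
  [constant term]:  2 A = 6
  [y^{2} \cos{\left(x y \right)}]:  - B = 1
  [x y \cos{\left(x y \right)}, \sin{\left(x y \right)}]:  B = -1
Solving: A = 3, B = -1.
Check against the point condition:
  u(0, 0) = -1  ⟹  B = -1  ✓
Hence u(x, y) = 3 x^{2} - \cos{\left(x y \right)}.

Answer: u(x, y) = 3 x^{2} - \cos{\left(x y \right)}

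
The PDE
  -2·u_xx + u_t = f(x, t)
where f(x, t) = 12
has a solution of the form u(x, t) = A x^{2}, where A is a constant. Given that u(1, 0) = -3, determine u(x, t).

Substitute the ansatz u = A x^{2} into the left-hand side.
Derivatives of the ansatz:
  u_xx = 2 A
  u_t = 0
Term by term:
  -2·u_xx = - 4 A
  u_t = 0
So the left-hand side equals
  - 4 A
This must equal f(x, t) = 12 identically.
Matching coefficients of the independent functions:
  [constant term]:  - 4 A = 12
Solving: A = -3.
Check against the point condition:
  u(1, 0) = -3  ⟹  A = -3  ✓
Hence u(x, t) = - 3 x^{2}.

Answer: u(x, t) = - 3 x^{2}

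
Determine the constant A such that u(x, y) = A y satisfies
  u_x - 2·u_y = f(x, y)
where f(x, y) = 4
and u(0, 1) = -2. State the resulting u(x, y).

Answer: u(x, y) = - 2 y

Derivation:
Substitute the ansatz u = A y into the left-hand side.
Derivatives of the ansatz:
  u_x = 0
  u_y = A
Term by term:
  u_x = 0
  -2·u_y = - 2 A
So the left-hand side equals
  - 2 A
This must equal f(x, y) = 4 identically.
Matching coefficients of the independent functions:
  [constant term]:  - 2 A = 4
Solving: A = -2.
Check against the point condition:
  u(0, 1) = -2  ⟹  A = -2  ✓
Hence u(x, y) = - 2 y.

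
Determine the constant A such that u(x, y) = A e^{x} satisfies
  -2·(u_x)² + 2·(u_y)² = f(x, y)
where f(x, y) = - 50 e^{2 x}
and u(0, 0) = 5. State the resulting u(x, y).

Answer: u(x, y) = 5 e^{x}

Derivation:
Substitute the ansatz u = A e^{x} into the left-hand side.
Derivatives of the ansatz:
  u_x = A e^{x}
  u_y = 0
Term by term:
  -2·(u_x)² = - 2 A^{2} e^{2 x}
  2·(u_y)² = 0
So the left-hand side equals
  - 2 A^{2} e^{2 x}
This must equal f(x, y) = - 50 e^{2 x} identically.
Matching coefficients of the independent functions:
  [e^{2 x}]:  - 2 A^{2} = -50
These equations allow (A) = (-5) or (5).
Impose the point condition(s):
  u(0, 0) = 5  ⟹  A = 5
Only A = 5 satisfies everything.
Hence u(x, y) = 5 e^{x}.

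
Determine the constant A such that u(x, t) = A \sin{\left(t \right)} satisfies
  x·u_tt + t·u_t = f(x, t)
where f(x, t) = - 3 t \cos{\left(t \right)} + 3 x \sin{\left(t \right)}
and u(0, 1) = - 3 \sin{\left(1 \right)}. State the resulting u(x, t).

Substitute the ansatz u = A \sin{\left(t \right)} into the left-hand side.
Derivatives of the ansatz:
  u_tt = - A \sin{\left(t \right)}
  u_t = A \cos{\left(t \right)}
Term by term:
  x·u_tt = - A x \sin{\left(t \right)}
  t·u_t = A t \cos{\left(t \right)}
So the left-hand side equals
  A t \cos{\left(t \right)} - A x \sin{\left(t \right)}
This must equal f(x, t) = - 3 t \cos{\left(t \right)} + 3 x \sin{\left(t \right)} identically.
Matching coefficients of the independent functions:
  [t \cos{\left(t \right)}]:  A = -3
  [x \sin{\left(t \right)}]:  - A = 3
Solving: A = -3.
Check against the point condition:
  u(0, 1) = - 3 \sin{\left(1 \right)}  ⟹  A \sin{\left(1 \right)} = - 3 \sin{\left(1 \right)}  ✓
Hence u(x, t) = - 3 \sin{\left(t \right)}.

Answer: u(x, t) = - 3 \sin{\left(t \right)}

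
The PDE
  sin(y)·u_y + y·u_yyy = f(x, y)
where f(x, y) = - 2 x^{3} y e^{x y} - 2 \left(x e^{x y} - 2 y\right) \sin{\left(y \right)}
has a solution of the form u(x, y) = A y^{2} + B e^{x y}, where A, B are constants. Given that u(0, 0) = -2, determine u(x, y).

Substitute the ansatz u = A y^{2} + B e^{x y} into the left-hand side.
Derivatives of the ansatz:
  u_y = 2 A y + B x e^{x y}
  u_yyy = B x^{3} e^{x y}
Term by term:
  sin(y)·u_y = 2 A y \sin{\left(y \right)} + B x e^{x y} \sin{\left(y \right)}
  y·u_yyy = B x^{3} y e^{x y}
So the left-hand side equals
  2 A y \sin{\left(y \right)} + B x^{3} y e^{x y} + B x e^{x y} \sin{\left(y \right)}
This must equal f(x, y) identically; expanded, f = - 2 x^{3} y e^{x y} - 2 x e^{x y} \sin{\left(y \right)} + 4 y \sin{\left(y \right)}.
Matching coefficients of the independent functions:
  [y \sin{\left(y \right)}]:  2 A = 4
  [x e^{x y} \sin{\left(y \right)}, x^{3} y e^{x y}]:  B = -2
Solving: A = 2, B = -2.
Check against the point condition:
  u(0, 0) = -2  ⟹  B = -2  ✓
Hence u(x, y) = 2 y^{2} - 2 e^{x y}.

Answer: u(x, y) = 2 y^{2} - 2 e^{x y}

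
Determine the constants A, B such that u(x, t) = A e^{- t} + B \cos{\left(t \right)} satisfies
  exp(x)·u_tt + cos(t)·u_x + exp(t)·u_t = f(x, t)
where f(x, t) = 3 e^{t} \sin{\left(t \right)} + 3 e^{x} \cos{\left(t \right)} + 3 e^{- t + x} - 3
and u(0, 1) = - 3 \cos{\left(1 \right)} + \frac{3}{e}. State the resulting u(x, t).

Substitute the ansatz u = A e^{- t} + B \cos{\left(t \right)} into the left-hand side.
Derivatives of the ansatz:
  u_tt = A e^{- t} - B \cos{\left(t \right)}
  u_x = 0
  u_t = - A e^{- t} - B \sin{\left(t \right)}
Term by term:
  exp(x)·u_tt = A e^{- t} e^{x} - B e^{x} \cos{\left(t \right)}
  cos(t)·u_x = 0
  exp(t)·u_t = - A - B e^{t} \sin{\left(t \right)}
So the left-hand side equals
  - A + A e^{- t} e^{x} - B e^{t} \sin{\left(t \right)} - B e^{x} \cos{\left(t \right)}
This must equal f(x, t) identically; expanded, f = 3 e^{t} \sin{\left(t \right)} + 3 e^{x} \cos{\left(t \right)} - 3 + 3 e^{- t} e^{x}.
Matching coefficients of the independent functions:
  [constant term]:  - A = -3
  [e^{- t} e^{x}]:  A = 3
  [e^{t} \sin{\left(t \right)}, e^{x} \cos{\left(t \right)}]:  - B = 3
Solving: A = 3, B = -3.
Check against the point condition:
  u(0, 1) = - 3 \cos{\left(1 \right)} + \frac{3}{e}  ⟹  \frac{A}{e} + B \cos{\left(1 \right)} = - 3 \cos{\left(1 \right)} + \frac{3}{e}  ✓
Hence u(x, t) = - 3 \cos{\left(t \right)} + 3 e^{- t}.

Answer: u(x, t) = - 3 \cos{\left(t \right)} + 3 e^{- t}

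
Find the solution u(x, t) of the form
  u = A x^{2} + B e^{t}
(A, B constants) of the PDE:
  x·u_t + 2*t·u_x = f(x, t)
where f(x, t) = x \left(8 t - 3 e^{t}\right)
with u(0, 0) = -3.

Answer: u(x, t) = 2 x^{2} - 3 e^{t}

Derivation:
Substitute the ansatz u = A x^{2} + B e^{t} into the left-hand side.
Derivatives of the ansatz:
  u_t = B e^{t}
  u_x = 2 A x
Term by term:
  x·u_t = B x e^{t}
  2*t·u_x = 4 A t x
So the left-hand side equals
  4 A t x + B x e^{t}
This must equal f(x, t) = x \left(8 t - 3 e^{t}\right) identically.
Matching coefficients of the independent functions:
  [t x]:  4 A = 8
  [x e^{t}]:  B = -3
Solving: A = 2, B = -3.
Check against the point condition:
  u(0, 0) = -3  ⟹  B = -3  ✓
Hence u(x, t) = 2 x^{2} - 3 e^{t}.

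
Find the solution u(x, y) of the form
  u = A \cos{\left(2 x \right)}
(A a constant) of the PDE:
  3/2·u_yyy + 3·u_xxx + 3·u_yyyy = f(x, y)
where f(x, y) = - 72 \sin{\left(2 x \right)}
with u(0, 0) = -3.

Answer: u(x, y) = - 3 \cos{\left(2 x \right)}

Derivation:
Substitute the ansatz u = A \cos{\left(2 x \right)} into the left-hand side.
Derivatives of the ansatz:
  u_yyy = 0
  u_xxx = 8 A \sin{\left(2 x \right)}
  u_yyyy = 0
Term by term:
  3/2·u_yyy = 0
  3·u_xxx = 24 A \sin{\left(2 x \right)}
  3·u_yyyy = 0
So the left-hand side equals
  24 A \sin{\left(2 x \right)}
This must equal f(x, y) = - 72 \sin{\left(2 x \right)} identically.
Matching coefficients of the independent functions:
  [\sin{\left(2 x \right)}]:  24 A = -72
Solving: A = -3.
Check against the point condition:
  u(0, 0) = -3  ⟹  A = -3  ✓
Hence u(x, y) = - 3 \cos{\left(2 x \right)}.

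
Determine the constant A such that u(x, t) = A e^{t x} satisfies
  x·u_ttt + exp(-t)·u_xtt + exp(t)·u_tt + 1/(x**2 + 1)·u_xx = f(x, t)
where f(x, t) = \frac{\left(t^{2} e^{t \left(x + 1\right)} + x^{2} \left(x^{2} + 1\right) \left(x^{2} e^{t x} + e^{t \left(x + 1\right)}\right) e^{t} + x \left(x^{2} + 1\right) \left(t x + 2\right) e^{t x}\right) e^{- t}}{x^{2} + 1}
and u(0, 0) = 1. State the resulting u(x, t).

Answer: u(x, t) = e^{t x}

Derivation:
Substitute the ansatz u = A e^{t x} into the left-hand side.
Derivatives of the ansatz:
  u_ttt = A x^{3} e^{t x}
  u_xtt = A t x^{2} e^{t x} + 2 A x e^{t x}
  u_tt = A x^{2} e^{t x}
  u_xx = A t^{2} e^{t x}
Term by term:
  x·u_ttt = A x^{4} e^{t x}
  exp(-t)·u_xtt = A t x^{2} e^{- t} e^{t x} + 2 A x e^{- t} e^{t x}
  exp(t)·u_tt = A x^{2} e^{t} e^{t x}
  1/(x**2 + 1)·u_xx = \frac{A t^{2} e^{t x}}{x^{2} + 1}
So the left-hand side equals
  \frac{A t^{2} e^{t x}}{x^{2} + 1} + A t x^{2} e^{- t} e^{t x} + A x^{4} e^{t x} + A x^{2} e^{t} e^{t x} + 2 A x e^{- t} e^{t x}
This must equal f(x, t) identically; expanded, f = \frac{t^{2} e^{t x}}{x^{2} + 1} + t x^{2} e^{- t} e^{t x} + x^{4} e^{t x} + x^{2} e^{t} e^{t x} + 2 x e^{- t} e^{t x}.
Matching coefficients of the independent functions:
  [x^{4} e^{t x}, \frac{t^{2} e^{t x}}{x^{2} + 1}, x^{2} e^{t} e^{t x}, t x^{2} e^{- t} e^{t x}]:  A = 1
  [x e^{- t} e^{t x}]:  2 A = 2
Solving: A = 1.
Check against the point condition:
  u(0, 0) = 1  ⟹  A = 1  ✓
Hence u(x, t) = e^{t x}.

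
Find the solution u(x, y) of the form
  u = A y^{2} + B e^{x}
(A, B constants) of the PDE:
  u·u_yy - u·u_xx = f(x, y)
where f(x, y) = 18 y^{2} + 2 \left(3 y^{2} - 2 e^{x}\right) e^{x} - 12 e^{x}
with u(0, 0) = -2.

Answer: u(x, y) = 3 y^{2} - 2 e^{x}

Derivation:
Substitute the ansatz u = A y^{2} + B e^{x} into the left-hand side.
Derivatives of the ansatz:
  u_yy = 2 A
  u_xx = B e^{x}
Term by term:
  u·u_yy = 2 A^{2} y^{2} + 2 A B e^{x}
  -u·u_xx = - A B y^{2} e^{x} - B^{2} e^{2 x}
So the left-hand side equals
  2 A^{2} y^{2} - A B y^{2} e^{x} + 2 A B e^{x} - B^{2} e^{2 x}
This must equal f(x, y) identically; expanded, f = 6 y^{2} e^{x} + 18 y^{2} - 4 e^{2 x} - 12 e^{x}.
Matching coefficients of the independent functions:
  [y^{2}]:  2 A^{2} = 18
  [y^{2} e^{x}]:  - A B = 6
  [e^{x}]:  2 A B = -12
  [e^{2 x}]:  - B^{2} = -4
These equations allow (A, B) = (-3, 2) or (3, -2).
Impose the point condition(s):
  u(0, 0) = -2  ⟹  B = -2
Only A = 3, B = -2 satisfies everything.
Hence u(x, y) = 3 y^{2} - 2 e^{x}.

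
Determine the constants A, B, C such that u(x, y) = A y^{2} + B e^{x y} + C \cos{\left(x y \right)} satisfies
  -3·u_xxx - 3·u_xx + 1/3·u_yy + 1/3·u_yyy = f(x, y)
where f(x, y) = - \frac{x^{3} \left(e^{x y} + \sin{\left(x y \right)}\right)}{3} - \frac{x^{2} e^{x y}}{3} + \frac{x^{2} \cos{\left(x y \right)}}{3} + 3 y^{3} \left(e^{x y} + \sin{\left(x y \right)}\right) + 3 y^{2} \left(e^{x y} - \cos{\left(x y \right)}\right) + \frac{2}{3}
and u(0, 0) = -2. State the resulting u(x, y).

Answer: u(x, y) = y^{2} - e^{x y} - \cos{\left(x y \right)}

Derivation:
Substitute the ansatz u = A y^{2} + B e^{x y} + C \cos{\left(x y \right)} into the left-hand side.
Derivatives of the ansatz:
  u_xxx = B y^{3} e^{x y} + C y^{3} \sin{\left(x y \right)}
  u_xx = B y^{2} e^{x y} - C y^{2} \cos{\left(x y \right)}
  u_yy = 2 A + B x^{2} e^{x y} - C x^{2} \cos{\left(x y \right)}
  u_yyy = B x^{3} e^{x y} + C x^{3} \sin{\left(x y \right)}
Term by term:
  -3·u_xxx = - 3 B y^{3} e^{x y} - 3 C y^{3} \sin{\left(x y \right)}
  -3·u_xx = - 3 B y^{2} e^{x y} + 3 C y^{2} \cos{\left(x y \right)}
  1/3·u_yy = \frac{2 A}{3} + \frac{B x^{2} e^{x y}}{3} - \frac{C x^{2} \cos{\left(x y \right)}}{3}
  1/3·u_yyy = \frac{B x^{3} e^{x y}}{3} + \frac{C x^{3} \sin{\left(x y \right)}}{3}
So the left-hand side equals
  \frac{2 A}{3} + \frac{B x^{3} e^{x y}}{3} + \frac{B x^{2} e^{x y}}{3} - 3 B y^{3} e^{x y} - 3 B y^{2} e^{x y} + \frac{C x^{3} \sin{\left(x y \right)}}{3} - \frac{C x^{2} \cos{\left(x y \right)}}{3} - 3 C y^{3} \sin{\left(x y \right)} + 3 C y^{2} \cos{\left(x y \right)}
This must equal f(x, y) identically; expanded, f = - \frac{x^{3} e^{x y}}{3} - \frac{x^{3} \sin{\left(x y \right)}}{3} - \frac{x^{2} e^{x y}}{3} + \frac{x^{2} \cos{\left(x y \right)}}{3} + 3 y^{3} e^{x y} + 3 y^{3} \sin{\left(x y \right)} + 3 y^{2} e^{x y} - 3 y^{2} \cos{\left(x y \right)} + \frac{2}{3}.
Matching coefficients of the independent functions:
  [constant term]:  \frac{2 A}{3} = \frac{2}{3}
  [x^{2} e^{x y}, x^{3} e^{x y}]:  \frac{B}{3} = - \frac{1}{3}
  [x^{2} \cos{\left(x y \right)}]:  - \frac{C}{3} = \frac{1}{3}
  [x^{3} \sin{\left(x y \right)}]:  \frac{C}{3} = - \frac{1}{3}
  [y^{2} e^{x y}, y^{3} e^{x y}]:  - 3 B = 3
  [y^{2} \cos{\left(x y \right)}]:  3 C = -3
  [y^{3} \sin{\left(x y \right)}]:  - 3 C = 3
Solving: A = 1, B = -1, C = -1.
Check against the point condition:
  u(0, 0) = -2  ⟹  B + C = -2  ✓
Hence u(x, y) = y^{2} - e^{x y} - \cos{\left(x y \right)}.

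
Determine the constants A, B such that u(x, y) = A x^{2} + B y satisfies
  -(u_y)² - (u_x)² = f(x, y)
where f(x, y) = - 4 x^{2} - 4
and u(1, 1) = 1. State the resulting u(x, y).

Substitute the ansatz u = A x^{2} + B y into the left-hand side.
Derivatives of the ansatz:
  u_y = B
  u_x = 2 A x
Term by term:
  -(u_y)² = - B^{2}
  -(u_x)² = - 4 A^{2} x^{2}
So the left-hand side equals
  - 4 A^{2} x^{2} - B^{2}
This must equal f(x, y) = - 4 x^{2} - 4 identically.
Matching coefficients of the independent functions:
  [constant term]:  - B^{2} = -4
  [x^{2}]:  - 4 A^{2} = -4
These equations allow (A, B) = (-1, -2) or (-1, 2) or (1, -2) or (1, 2).
Impose the point condition(s):
  u(1, 1) = 1  ⟹  A + B = 1
Only A = -1, B = 2 satisfies everything.
Hence u(x, y) = - x^{2} + 2 y.

Answer: u(x, y) = - x^{2} + 2 y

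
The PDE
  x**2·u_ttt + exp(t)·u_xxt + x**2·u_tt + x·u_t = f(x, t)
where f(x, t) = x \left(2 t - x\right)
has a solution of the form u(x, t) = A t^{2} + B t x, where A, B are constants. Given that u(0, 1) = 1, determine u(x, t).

Substitute the ansatz u = A t^{2} + B t x into the left-hand side.
Derivatives of the ansatz:
  u_ttt = 0
  u_xxt = 0
  u_tt = 2 A
  u_t = 2 A t + B x
Term by term:
  x**2·u_ttt = 0
  exp(t)·u_xxt = 0
  x**2·u_tt = 2 A x^{2}
  x·u_t = 2 A t x + B x^{2}
So the left-hand side equals
  2 A t x + 2 A x^{2} + B x^{2}
This must equal f(x, t) identically; expanded, f = 2 t x - x^{2}.
Matching coefficients of the independent functions:
  [x^{2}]:  2 A + B = -1
  [t x]:  2 A = 2
Solving: A = 1, B = -3.
Check against the point condition:
  u(0, 1) = 1  ⟹  A = 1  ✓
Hence u(x, t) = t^{2} - 3 t x.

Answer: u(x, t) = t^{2} - 3 t x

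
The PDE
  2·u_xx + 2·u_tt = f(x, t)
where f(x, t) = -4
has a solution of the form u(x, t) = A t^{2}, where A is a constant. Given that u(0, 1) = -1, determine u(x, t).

Substitute the ansatz u = A t^{2} into the left-hand side.
Derivatives of the ansatz:
  u_xx = 0
  u_tt = 2 A
Term by term:
  2·u_xx = 0
  2·u_tt = 4 A
So the left-hand side equals
  4 A
This must equal f(x, t) = -4 identically.
Matching coefficients of the independent functions:
  [constant term]:  4 A = -4
Solving: A = -1.
Check against the point condition:
  u(0, 1) = -1  ⟹  A = -1  ✓
Hence u(x, t) = - t^{2}.

Answer: u(x, t) = - t^{2}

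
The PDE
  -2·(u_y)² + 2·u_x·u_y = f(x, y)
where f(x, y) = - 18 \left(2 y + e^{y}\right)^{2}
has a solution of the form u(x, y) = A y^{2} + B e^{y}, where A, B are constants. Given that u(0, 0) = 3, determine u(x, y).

Answer: u(x, y) = 3 y^{2} + 3 e^{y}

Derivation:
Substitute the ansatz u = A y^{2} + B e^{y} into the left-hand side.
Derivatives of the ansatz:
  u_y = 2 A y + B e^{y}
  u_x = 0
Term by term:
  -2·(u_y)² = - 8 A^{2} y^{2} - 8 A B y e^{y} - 2 B^{2} e^{2 y}
  2·u_x·u_y = 0
So the left-hand side equals
  - 8 A^{2} y^{2} - 8 A B y e^{y} - 2 B^{2} e^{2 y}
This must equal f(x, y) identically; expanded, f = - 72 y^{2} - 72 y e^{y} - 18 e^{2 y}.
Matching coefficients of the independent functions:
  [y^{2}]:  - 8 A^{2} = -72
  [y e^{y}]:  - 8 A B = -72
  [e^{2 y}]:  - 2 B^{2} = -18
These equations allow (A, B) = (-3, -3) or (3, 3).
Impose the point condition(s):
  u(0, 0) = 3  ⟹  B = 3
Only A = 3, B = 3 satisfies everything.
Hence u(x, y) = 3 y^{2} + 3 e^{y}.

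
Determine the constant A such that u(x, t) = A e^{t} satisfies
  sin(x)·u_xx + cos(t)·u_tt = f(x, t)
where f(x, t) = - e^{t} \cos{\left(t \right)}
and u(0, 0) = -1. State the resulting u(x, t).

Substitute the ansatz u = A e^{t} into the left-hand side.
Derivatives of the ansatz:
  u_xx = 0
  u_tt = A e^{t}
Term by term:
  sin(x)·u_xx = 0
  cos(t)·u_tt = A e^{t} \cos{\left(t \right)}
So the left-hand side equals
  A e^{t} \cos{\left(t \right)}
This must equal f(x, t) = - e^{t} \cos{\left(t \right)} identically.
Matching coefficients of the independent functions:
  [e^{t} \cos{\left(t \right)}]:  A = -1
Solving: A = -1.
Check against the point condition:
  u(0, 0) = -1  ⟹  A = -1  ✓
Hence u(x, t) = - e^{t}.

Answer: u(x, t) = - e^{t}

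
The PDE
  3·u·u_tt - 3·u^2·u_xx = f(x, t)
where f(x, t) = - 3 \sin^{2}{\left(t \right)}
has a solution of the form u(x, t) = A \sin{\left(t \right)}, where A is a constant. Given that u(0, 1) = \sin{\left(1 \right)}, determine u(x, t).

Answer: u(x, t) = \sin{\left(t \right)}

Derivation:
Substitute the ansatz u = A \sin{\left(t \right)} into the left-hand side.
Derivatives of the ansatz:
  u_tt = - A \sin{\left(t \right)}
  u_xx = 0
Term by term:
  3·u·u_tt = - 3 A^{2} \sin^{2}{\left(t \right)}
  -3·u^2·u_xx = 0
So the left-hand side equals
  - 3 A^{2} \sin^{2}{\left(t \right)}
This must equal f(x, t) = - 3 \sin^{2}{\left(t \right)} identically.
Matching coefficients of the independent functions:
  [\sin^{2}{\left(t \right)}]:  - 3 A^{2} = -3
These equations allow (A) = (-1) or (1).
Impose the point condition(s):
  u(0, 1) = \sin{\left(1 \right)}  ⟹  A \sin{\left(1 \right)} = \sin{\left(1 \right)}
Only A = 1 satisfies everything.
Hence u(x, t) = \sin{\left(t \right)}.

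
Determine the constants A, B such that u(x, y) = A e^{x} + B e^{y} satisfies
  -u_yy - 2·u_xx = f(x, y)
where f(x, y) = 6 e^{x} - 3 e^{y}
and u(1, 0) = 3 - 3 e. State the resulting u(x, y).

Substitute the ansatz u = A e^{x} + B e^{y} into the left-hand side.
Derivatives of the ansatz:
  u_yy = B e^{y}
  u_xx = A e^{x}
Term by term:
  -u_yy = - B e^{y}
  -2·u_xx = - 2 A e^{x}
So the left-hand side equals
  - 2 A e^{x} - B e^{y}
This must equal f(x, y) = 6 e^{x} - 3 e^{y} identically.
Matching coefficients of the independent functions:
  [e^{x}]:  - 2 A = 6
  [e^{y}]:  - B = -3
Solving: A = -3, B = 3.
Check against the point condition:
  u(1, 0) = 3 - 3 e  ⟹  e A + B = 3 - 3 e  ✓
Hence u(x, y) = - 3 e^{x} + 3 e^{y}.

Answer: u(x, y) = - 3 e^{x} + 3 e^{y}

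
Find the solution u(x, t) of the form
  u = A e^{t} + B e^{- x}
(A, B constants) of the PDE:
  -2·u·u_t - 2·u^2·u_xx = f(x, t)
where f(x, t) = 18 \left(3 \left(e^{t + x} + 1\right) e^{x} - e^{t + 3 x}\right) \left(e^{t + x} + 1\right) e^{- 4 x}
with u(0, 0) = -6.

Answer: u(x, t) = - 3 e^{t} - 3 e^{- x}

Derivation:
Substitute the ansatz u = A e^{t} + B e^{- x} into the left-hand side.
Derivatives of the ansatz:
  u_t = A e^{t}
  u_xx = B e^{- x}
Term by term:
  -2·u·u_t = - 2 A^{2} e^{2 t} - 2 A B e^{t} e^{- x}
  -2·u^2·u_xx = - 2 A^{2} B e^{2 t} e^{- x} - 4 A B^{2} e^{t} e^{- 2 x} - 2 B^{3} e^{- 3 x}
So the left-hand side equals
  - 2 A^{2} B e^{2 t} e^{- x} - 2 A^{2} e^{2 t} - 4 A B^{2} e^{t} e^{- 2 x} - 2 A B e^{t} e^{- x} - 2 B^{3} e^{- 3 x}
This must equal f(x, t) identically; expanded, f = - 18 e^{2 t} + 54 e^{2 t} e^{- x} - 18 e^{t} e^{- x} + 108 e^{t} e^{- 2 x} + 54 e^{- 3 x}.
Matching coefficients of the independent functions:
  [e^{t} e^{- 2 x}]:  - 4 A B^{2} = 108
  [e^{t} e^{- x}]:  - 2 A B = -18
  [e^{2 t} e^{- x}]:  - 2 A^{2} B = 54
  [e^{2 t}]:  - 2 A^{2} = -18
  [e^{- 3 x}]:  - 2 B^{3} = 54
Solving: A = -3, B = -3.
Check against the point condition:
  u(0, 0) = -6  ⟹  A + B = -6  ✓
Hence u(x, t) = - 3 e^{t} - 3 e^{- x}.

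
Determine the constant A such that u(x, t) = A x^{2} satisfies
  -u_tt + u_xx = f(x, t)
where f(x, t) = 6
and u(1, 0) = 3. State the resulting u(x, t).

Substitute the ansatz u = A x^{2} into the left-hand side.
Derivatives of the ansatz:
  u_tt = 0
  u_xx = 2 A
Term by term:
  -u_tt = 0
  u_xx = 2 A
So the left-hand side equals
  2 A
This must equal f(x, t) = 6 identically.
Matching coefficients of the independent functions:
  [constant term]:  2 A = 6
Solving: A = 3.
Check against the point condition:
  u(1, 0) = 3  ⟹  A = 3  ✓
Hence u(x, t) = 3 x^{2}.

Answer: u(x, t) = 3 x^{2}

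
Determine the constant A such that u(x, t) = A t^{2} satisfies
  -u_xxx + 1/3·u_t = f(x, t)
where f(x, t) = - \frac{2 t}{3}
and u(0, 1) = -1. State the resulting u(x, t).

Substitute the ansatz u = A t^{2} into the left-hand side.
Derivatives of the ansatz:
  u_xxx = 0
  u_t = 2 A t
Term by term:
  -u_xxx = 0
  1/3·u_t = \frac{2 A t}{3}
So the left-hand side equals
  \frac{2 A t}{3}
This must equal f(x, t) = - \frac{2 t}{3} identically.
Matching coefficients of the independent functions:
  [t]:  \frac{2 A}{3} = - \frac{2}{3}
Solving: A = -1.
Check against the point condition:
  u(0, 1) = -1  ⟹  A = -1  ✓
Hence u(x, t) = - t^{2}.

Answer: u(x, t) = - t^{2}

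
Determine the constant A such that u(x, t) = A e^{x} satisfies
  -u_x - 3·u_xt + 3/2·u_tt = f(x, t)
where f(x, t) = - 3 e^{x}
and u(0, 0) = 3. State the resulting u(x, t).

Substitute the ansatz u = A e^{x} into the left-hand side.
Derivatives of the ansatz:
  u_x = A e^{x}
  u_xt = 0
  u_tt = 0
Term by term:
  -u_x = - A e^{x}
  -3·u_xt = 0
  3/2·u_tt = 0
So the left-hand side equals
  - A e^{x}
This must equal f(x, t) = - 3 e^{x} identically.
Matching coefficients of the independent functions:
  [e^{x}]:  - A = -3
Solving: A = 3.
Check against the point condition:
  u(0, 0) = 3  ⟹  A = 3  ✓
Hence u(x, t) = 3 e^{x}.

Answer: u(x, t) = 3 e^{x}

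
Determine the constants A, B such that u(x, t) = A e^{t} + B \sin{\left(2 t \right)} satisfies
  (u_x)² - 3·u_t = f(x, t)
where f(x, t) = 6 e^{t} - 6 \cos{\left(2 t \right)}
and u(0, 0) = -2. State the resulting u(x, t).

Answer: u(x, t) = - 2 e^{t} + \sin{\left(2 t \right)}

Derivation:
Substitute the ansatz u = A e^{t} + B \sin{\left(2 t \right)} into the left-hand side.
Derivatives of the ansatz:
  u_x = 0
  u_t = A e^{t} + 2 B \cos{\left(2 t \right)}
Term by term:
  (u_x)² = 0
  -3·u_t = - 3 A e^{t} - 6 B \cos{\left(2 t \right)}
So the left-hand side equals
  - 3 A e^{t} - 6 B \cos{\left(2 t \right)}
This must equal f(x, t) = 6 e^{t} - 6 \cos{\left(2 t \right)} identically.
Matching coefficients of the independent functions:
  [e^{t}]:  - 3 A = 6
  [\cos{\left(2 t \right)}]:  - 6 B = -6
Solving: A = -2, B = 1.
Check against the point condition:
  u(0, 0) = -2  ⟹  A = -2  ✓
Hence u(x, t) = - 2 e^{t} + \sin{\left(2 t \right)}.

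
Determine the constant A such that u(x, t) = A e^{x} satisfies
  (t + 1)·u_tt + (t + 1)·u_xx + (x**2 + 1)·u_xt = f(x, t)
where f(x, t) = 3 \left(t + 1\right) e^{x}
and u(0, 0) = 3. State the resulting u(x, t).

Answer: u(x, t) = 3 e^{x}

Derivation:
Substitute the ansatz u = A e^{x} into the left-hand side.
Derivatives of the ansatz:
  u_tt = 0
  u_xx = A e^{x}
  u_xt = 0
Term by term:
  (t + 1)·u_tt = 0
  (t + 1)·u_xx = A t e^{x} + A e^{x}
  (x**2 + 1)·u_xt = 0
So the left-hand side equals
  A t e^{x} + A e^{x}
This must equal f(x, t) identically; expanded, f = 3 t e^{x} + 3 e^{x}.
Matching coefficients of the independent functions:
  [t e^{x}, e^{x}]:  A = 3
Solving: A = 3.
Check against the point condition:
  u(0, 0) = 3  ⟹  A = 3  ✓
Hence u(x, t) = 3 e^{x}.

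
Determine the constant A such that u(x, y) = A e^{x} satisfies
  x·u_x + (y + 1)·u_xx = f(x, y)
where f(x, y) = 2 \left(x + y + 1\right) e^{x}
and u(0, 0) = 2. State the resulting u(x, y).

Substitute the ansatz u = A e^{x} into the left-hand side.
Derivatives of the ansatz:
  u_x = A e^{x}
  u_xx = A e^{x}
Term by term:
  x·u_x = A x e^{x}
  (y + 1)·u_xx = A y e^{x} + A e^{x}
So the left-hand side equals
  A x e^{x} + A y e^{x} + A e^{x}
This must equal f(x, y) identically; expanded, f = 2 x e^{x} + 2 y e^{x} + 2 e^{x}.
Matching coefficients of the independent functions:
  [x e^{x}, y e^{x}, e^{x}]:  A = 2
Solving: A = 2.
Check against the point condition:
  u(0, 0) = 2  ⟹  A = 2  ✓
Hence u(x, y) = 2 e^{x}.

Answer: u(x, y) = 2 e^{x}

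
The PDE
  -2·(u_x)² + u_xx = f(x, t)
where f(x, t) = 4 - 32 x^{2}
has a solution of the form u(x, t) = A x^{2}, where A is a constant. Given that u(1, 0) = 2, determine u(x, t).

Answer: u(x, t) = 2 x^{2}

Derivation:
Substitute the ansatz u = A x^{2} into the left-hand side.
Derivatives of the ansatz:
  u_x = 2 A x
  u_xx = 2 A
Term by term:
  -2·(u_x)² = - 8 A^{2} x^{2}
  u_xx = 2 A
So the left-hand side equals
  - 8 A^{2} x^{2} + 2 A
This must equal f(x, t) = 4 - 32 x^{2} identically.
Matching coefficients of the independent functions:
  [constant term]:  2 A = 4
  [x^{2}]:  - 8 A^{2} = -32
Solving: A = 2.
Check against the point condition:
  u(1, 0) = 2  ⟹  A = 2  ✓
Hence u(x, t) = 2 x^{2}.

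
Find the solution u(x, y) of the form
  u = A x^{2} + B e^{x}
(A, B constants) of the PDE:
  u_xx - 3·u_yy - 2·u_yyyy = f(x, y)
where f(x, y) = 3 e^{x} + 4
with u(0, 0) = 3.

Substitute the ansatz u = A x^{2} + B e^{x} into the left-hand side.
Derivatives of the ansatz:
  u_xx = 2 A + B e^{x}
  u_yy = 0
  u_yyyy = 0
Term by term:
  u_xx = 2 A + B e^{x}
  -3·u_yy = 0
  -2·u_yyyy = 0
So the left-hand side equals
  2 A + B e^{x}
This must equal f(x, y) = 3 e^{x} + 4 identically.
Matching coefficients of the independent functions:
  [constant term]:  2 A = 4
  [e^{x}]:  B = 3
Solving: A = 2, B = 3.
Check against the point condition:
  u(0, 0) = 3  ⟹  B = 3  ✓
Hence u(x, y) = 2 x^{2} + 3 e^{x}.

Answer: u(x, y) = 2 x^{2} + 3 e^{x}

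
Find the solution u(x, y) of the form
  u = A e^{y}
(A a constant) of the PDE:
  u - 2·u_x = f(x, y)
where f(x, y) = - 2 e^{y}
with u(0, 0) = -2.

Answer: u(x, y) = - 2 e^{y}

Derivation:
Substitute the ansatz u = A e^{y} into the left-hand side.
Derivatives of the ansatz:
  u_x = 0
Term by term:
  u = A e^{y}
  -2·u_x = 0
So the left-hand side equals
  A e^{y}
This must equal f(x, y) = - 2 e^{y} identically.
Matching coefficients of the independent functions:
  [e^{y}]:  A = -2
Solving: A = -2.
Check against the point condition:
  u(0, 0) = -2  ⟹  A = -2  ✓
Hence u(x, y) = - 2 e^{y}.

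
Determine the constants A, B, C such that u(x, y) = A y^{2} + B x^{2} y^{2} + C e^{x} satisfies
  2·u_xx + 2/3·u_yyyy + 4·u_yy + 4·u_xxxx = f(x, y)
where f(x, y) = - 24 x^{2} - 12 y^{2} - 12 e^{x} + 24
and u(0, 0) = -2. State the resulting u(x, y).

Substitute the ansatz u = A y^{2} + B x^{2} y^{2} + C e^{x} into the left-hand side.
Derivatives of the ansatz:
  u_xx = 2 B y^{2} + C e^{x}
  u_yyyy = 0
  u_yy = 2 A + 2 B x^{2}
  u_xxxx = C e^{x}
Term by term:
  2·u_xx = 4 B y^{2} + 2 C e^{x}
  2/3·u_yyyy = 0
  4·u_yy = 8 A + 8 B x^{2}
  4·u_xxxx = 4 C e^{x}
So the left-hand side equals
  8 A + 8 B x^{2} + 4 B y^{2} + 6 C e^{x}
This must equal f(x, y) = - 24 x^{2} - 12 y^{2} - 12 e^{x} + 24 identically.
Matching coefficients of the independent functions:
  [constant term]:  8 A = 24
  [x^{2}]:  8 B = -24
  [y^{2}]:  4 B = -12
  [e^{x}]:  6 C = -12
Solving: A = 3, B = -3, C = -2.
Check against the point condition:
  u(0, 0) = -2  ⟹  C = -2  ✓
Hence u(x, y) = - 3 x^{2} y^{2} + 3 y^{2} - 2 e^{x}.

Answer: u(x, y) = - 3 x^{2} y^{2} + 3 y^{2} - 2 e^{x}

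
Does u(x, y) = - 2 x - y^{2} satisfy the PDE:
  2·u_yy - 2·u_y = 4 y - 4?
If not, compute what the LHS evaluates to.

Evaluate each term of the left-hand side for u = - 2 x - y^{2}.
Derivatives:
  u_yy = -2
  u_y = - 2 y
Terms:
  2·u_yy = -4
  -2·u_y = 4 y
Sum: LHS = 4 y - 4
This is exactly the given right-hand side, so u is a solution.

Answer: Yes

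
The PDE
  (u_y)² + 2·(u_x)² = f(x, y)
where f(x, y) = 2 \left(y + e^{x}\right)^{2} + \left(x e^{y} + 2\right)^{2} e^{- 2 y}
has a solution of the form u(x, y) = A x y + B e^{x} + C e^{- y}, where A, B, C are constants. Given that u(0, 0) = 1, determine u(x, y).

Substitute the ansatz u = A x y + B e^{x} + C e^{- y} into the left-hand side.
Derivatives of the ansatz:
  u_y = A x - C e^{- y}
  u_x = A y + B e^{x}
Term by term:
  (u_y)² = A^{2} x^{2} - 2 A C x e^{- y} + C^{2} e^{- 2 y}
  2·(u_x)² = 2 A^{2} y^{2} + 4 A B y e^{x} + 2 B^{2} e^{2 x}
So the left-hand side equals
  A^{2} x^{2} + 2 A^{2} y^{2} + 4 A B y e^{x} - 2 A C x e^{- y} + 2 B^{2} e^{2 x} + C^{2} e^{- 2 y}
This must equal f(x, y) identically; expanded, f = x^{2} + 4 x e^{- y} + 2 y^{2} + 4 y e^{x} + 2 e^{2 x} + 4 e^{- 2 y}.
Matching coefficients of the independent functions:
  [x^{2}]:  A^{2} = 1
  [y^{2}]:  2 A^{2} = 2
  [x e^{- y}]:  - 2 A C = 4
  [y e^{x}]:  4 A B = 4
  [e^{2 x}]:  2 B^{2} = 2
  [e^{- 2 y}]:  C^{2} = 4
These equations allow (A, B, C) = (-1, -1, 2) or (1, 1, -2).
Impose the point condition(s):
  u(0, 0) = 1  ⟹  B + C = 1
Only A = -1, B = -1, C = 2 satisfies everything.
Hence u(x, y) = - x y - e^{x} + 2 e^{- y}.

Answer: u(x, y) = - x y - e^{x} + 2 e^{- y}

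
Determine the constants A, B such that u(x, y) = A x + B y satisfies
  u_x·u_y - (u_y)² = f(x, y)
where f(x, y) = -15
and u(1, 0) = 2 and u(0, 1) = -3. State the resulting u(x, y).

Substitute the ansatz u = A x + B y into the left-hand side.
Derivatives of the ansatz:
  u_x = A
  u_y = B
Term by term:
  u_x·u_y = A B
  -(u_y)² = - B^{2}
So the left-hand side equals
  A B - B^{2}
This must equal f(x, y) = -15 identically.
Matching coefficients of the independent functions:
  [constant term]:  A B - B^{2} = -15
These equations do not fix every constant; impose the point condition(s):
  u(1, 0) = 2  ⟹  A = 2
  u(0, 1) = -3  ⟹  B = -3
Solving the combined system: A = 2, B = -3.
Hence u(x, y) = 2 x - 3 y.

Answer: u(x, y) = 2 x - 3 y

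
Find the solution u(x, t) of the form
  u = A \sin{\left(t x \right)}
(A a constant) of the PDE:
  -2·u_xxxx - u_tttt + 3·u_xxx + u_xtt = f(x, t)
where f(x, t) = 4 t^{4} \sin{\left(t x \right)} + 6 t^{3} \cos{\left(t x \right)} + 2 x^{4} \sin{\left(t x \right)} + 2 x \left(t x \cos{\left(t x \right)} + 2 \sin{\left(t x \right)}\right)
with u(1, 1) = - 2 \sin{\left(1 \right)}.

Substitute the ansatz u = A \sin{\left(t x \right)} into the left-hand side.
Derivatives of the ansatz:
  u_xxxx = A t^{4} \sin{\left(t x \right)}
  u_tttt = A x^{4} \sin{\left(t x \right)}
  u_xxx = - A t^{3} \cos{\left(t x \right)}
  u_xtt = - A t x^{2} \cos{\left(t x \right)} - 2 A x \sin{\left(t x \right)}
Term by term:
  -2·u_xxxx = - 2 A t^{4} \sin{\left(t x \right)}
  -u_tttt = - A x^{4} \sin{\left(t x \right)}
  3·u_xxx = - 3 A t^{3} \cos{\left(t x \right)}
  u_xtt = - A t x^{2} \cos{\left(t x \right)} - 2 A x \sin{\left(t x \right)}
So the left-hand side equals
  - 2 A t^{4} \sin{\left(t x \right)} - 3 A t^{3} \cos{\left(t x \right)} - A t x^{2} \cos{\left(t x \right)} - A x^{4} \sin{\left(t x \right)} - 2 A x \sin{\left(t x \right)}
This must equal f(x, t) identically; expanded, f = 4 t^{4} \sin{\left(t x \right)} + 6 t^{3} \cos{\left(t x \right)} + 2 t x^{2} \cos{\left(t x \right)} + 2 x^{4} \sin{\left(t x \right)} + 4 x \sin{\left(t x \right)}.
Matching coefficients of the independent functions:
  [t^{3} \cos{\left(t x \right)}]:  - 3 A = 6
  [t^{4} \sin{\left(t x \right)}, x \sin{\left(t x \right)}]:  - 2 A = 4
  [x^{4} \sin{\left(t x \right)}, t x^{2} \cos{\left(t x \right)}]:  - A = 2
Solving: A = -2.
Check against the point condition:
  u(1, 1) = - 2 \sin{\left(1 \right)}  ⟹  A \sin{\left(1 \right)} = - 2 \sin{\left(1 \right)}  ✓
Hence u(x, t) = - 2 \sin{\left(t x \right)}.

Answer: u(x, t) = - 2 \sin{\left(t x \right)}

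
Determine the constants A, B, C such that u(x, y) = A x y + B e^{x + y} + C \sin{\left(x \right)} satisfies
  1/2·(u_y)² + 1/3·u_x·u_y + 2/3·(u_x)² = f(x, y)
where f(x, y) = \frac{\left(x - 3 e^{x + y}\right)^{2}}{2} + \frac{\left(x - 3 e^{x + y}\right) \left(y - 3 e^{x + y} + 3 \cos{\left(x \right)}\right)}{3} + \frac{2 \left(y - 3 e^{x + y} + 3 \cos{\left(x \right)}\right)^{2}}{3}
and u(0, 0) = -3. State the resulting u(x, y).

Substitute the ansatz u = A x y + B e^{x + y} + C \sin{\left(x \right)} into the left-hand side.
Derivatives of the ansatz:
  u_y = A x + B e^{x} e^{y}
  u_x = A y + B e^{x} e^{y} + C \cos{\left(x \right)}
Term by term:
  1/2·(u_y)² = \frac{A^{2} x^{2}}{2} + A B x e^{x} e^{y} + \frac{B^{2} e^{2 x} e^{2 y}}{2}
  1/3·u_x·u_y = \frac{A^{2} x y}{3} + \frac{A B x e^{x} e^{y}}{3} + \frac{A B y e^{x} e^{y}}{3} + \frac{A C x \cos{\left(x \right)}}{3} + \frac{B^{2} e^{2 x} e^{2 y}}{3} + \frac{B C e^{x} e^{y} \cos{\left(x \right)}}{3}
  2/3·(u_x)² = \frac{2 A^{2} y^{2}}{3} + \frac{4 A B y e^{x} e^{y}}{3} + \frac{4 A C y \cos{\left(x \right)}}{3} + \frac{2 B^{2} e^{2 x} e^{2 y}}{3} + \frac{4 B C e^{x} e^{y} \cos{\left(x \right)}}{3} + \frac{2 C^{2} \cos^{2}{\left(x \right)}}{3}
So the left-hand side equals
  \frac{A^{2} x^{2}}{2} + \frac{A^{2} x y}{3} + \frac{2 A^{2} y^{2}}{3} + \frac{4 A B x e^{x} e^{y}}{3} + \frac{5 A B y e^{x} e^{y}}{3} + \frac{A C x \cos{\left(x \right)}}{3} + \frac{4 A C y \cos{\left(x \right)}}{3} + \frac{3 B^{2} e^{2 x} e^{2 y}}{2} + \frac{5 B C e^{x} e^{y} \cos{\left(x \right)}}{3} + \frac{2 C^{2} \cos^{2}{\left(x \right)}}{3}
This must equal f(x, y) identically; expanded, f = \frac{x^{2}}{2} + \frac{x y}{3} - 4 x e^{x} e^{y} + x \cos{\left(x \right)} + \frac{2 y^{2}}{3} - 5 y e^{x} e^{y} + 4 y \cos{\left(x \right)} + \frac{27 e^{2 x} e^{2 y}}{2} - 15 e^{x} e^{y} \cos{\left(x \right)} + 6 \cos^{2}{\left(x \right)}.
Matching coefficients of the independent functions:
  [x^{2}]:  \frac{A^{2}}{2} = \frac{1}{2}
  [y^{2}]:  \frac{2 A^{2}}{3} = \frac{2}{3}
  [x y]:  \frac{A^{2}}{3} = \frac{1}{3}
  [x \cos{\left(x \right)}]:  \frac{A C}{3} = 1
  [y \cos{\left(x \right)}]:  \frac{4 A C}{3} = 4
  [e^{2 x} e^{2 y}]:  \frac{3 B^{2}}{2} = \frac{27}{2}
  [x e^{x} e^{y}]:  \frac{4 A B}{3} = -4
  [y e^{x} e^{y}]:  \frac{5 A B}{3} = -5
  [e^{x} e^{y} \cos{\left(x \right)}]:  \frac{5 B C}{3} = -15
  [\cos^{2}{\left(x \right)}]:  \frac{2 C^{2}}{3} = 6
These equations allow (A, B, C) = (-1, 3, -3) or (1, -3, 3).
Impose the point condition(s):
  u(0, 0) = -3  ⟹  B = -3
Only A = 1, B = -3, C = 3 satisfies everything.
Hence u(x, y) = x y - 3 e^{x + y} + 3 \sin{\left(x \right)}.

Answer: u(x, y) = x y - 3 e^{x + y} + 3 \sin{\left(x \right)}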